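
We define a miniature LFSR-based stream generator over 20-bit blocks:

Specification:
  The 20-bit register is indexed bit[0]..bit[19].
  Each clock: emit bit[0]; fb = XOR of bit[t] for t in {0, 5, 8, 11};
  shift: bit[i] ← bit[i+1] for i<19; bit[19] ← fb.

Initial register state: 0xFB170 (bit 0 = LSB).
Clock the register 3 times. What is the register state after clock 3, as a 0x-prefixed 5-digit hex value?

reg_0 = 0xFB170
clock 1: out=0, reg = 0x7D8B8
clock 2: out=0, reg = 0x3EC5C
clock 3: out=0, reg = 0x9F62E

0x9F62E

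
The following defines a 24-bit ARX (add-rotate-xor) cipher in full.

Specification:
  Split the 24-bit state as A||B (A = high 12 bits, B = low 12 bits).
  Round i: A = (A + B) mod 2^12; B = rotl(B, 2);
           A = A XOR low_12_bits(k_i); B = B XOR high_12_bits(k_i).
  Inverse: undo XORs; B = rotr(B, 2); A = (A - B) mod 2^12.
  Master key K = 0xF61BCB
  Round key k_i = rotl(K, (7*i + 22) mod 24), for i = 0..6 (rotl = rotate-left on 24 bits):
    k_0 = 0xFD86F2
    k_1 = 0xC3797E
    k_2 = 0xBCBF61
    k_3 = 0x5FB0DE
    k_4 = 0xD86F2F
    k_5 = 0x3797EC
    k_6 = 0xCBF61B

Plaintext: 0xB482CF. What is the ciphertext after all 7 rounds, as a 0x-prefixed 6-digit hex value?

s_0 = plaintext = 0xB482CF
s_1 = Round(s_0, k_0) = 0x8E54E4
s_2 = Round(s_1, k_1) = 0x4B7FA6
s_3 = Round(s_2, k_2) = 0xB3C550
s_4 = Round(s_3, k_3) = 0x0520BA
s_5 = Round(s_4, k_4) = 0xE23F6E
s_6 = Round(s_5, k_5) = 0xA7DEC2
s_7 = Round(s_6, k_6) = 0xF247B4

0xF247B4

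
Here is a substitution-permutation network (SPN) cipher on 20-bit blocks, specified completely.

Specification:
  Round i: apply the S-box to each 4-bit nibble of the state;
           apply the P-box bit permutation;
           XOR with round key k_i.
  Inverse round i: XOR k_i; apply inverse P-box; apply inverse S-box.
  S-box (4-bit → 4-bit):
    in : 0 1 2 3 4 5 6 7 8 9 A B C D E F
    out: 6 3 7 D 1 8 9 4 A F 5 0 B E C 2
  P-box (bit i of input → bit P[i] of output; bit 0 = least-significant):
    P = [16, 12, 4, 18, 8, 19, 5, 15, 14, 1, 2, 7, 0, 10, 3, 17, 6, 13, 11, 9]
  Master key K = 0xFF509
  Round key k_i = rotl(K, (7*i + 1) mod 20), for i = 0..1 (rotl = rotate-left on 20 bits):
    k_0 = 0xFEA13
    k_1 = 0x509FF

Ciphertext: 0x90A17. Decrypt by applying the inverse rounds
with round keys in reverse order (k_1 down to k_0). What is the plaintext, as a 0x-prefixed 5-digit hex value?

0xEF092

s_0 = ciphertext = 0x90A17
s_1 = InvRound(s_0, k_1) = 0x67525
s_2 = InvRound(s_1, k_0) = 0xEF092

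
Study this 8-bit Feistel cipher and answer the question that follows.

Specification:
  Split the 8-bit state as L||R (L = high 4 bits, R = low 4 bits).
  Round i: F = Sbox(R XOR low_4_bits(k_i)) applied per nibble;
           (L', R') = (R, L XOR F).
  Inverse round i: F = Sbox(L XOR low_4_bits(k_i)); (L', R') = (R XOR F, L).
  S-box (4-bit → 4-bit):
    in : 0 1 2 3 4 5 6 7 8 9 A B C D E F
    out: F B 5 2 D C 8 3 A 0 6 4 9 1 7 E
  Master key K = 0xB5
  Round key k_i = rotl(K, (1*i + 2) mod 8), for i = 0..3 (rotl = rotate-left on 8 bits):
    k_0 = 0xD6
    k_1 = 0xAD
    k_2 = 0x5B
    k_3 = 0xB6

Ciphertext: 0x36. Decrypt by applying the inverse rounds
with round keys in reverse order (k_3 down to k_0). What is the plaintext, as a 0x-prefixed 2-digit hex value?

s_0 = ciphertext = 0x36
s_1 = InvRound(s_0, k_3) = 0xA3
s_2 = InvRound(s_1, k_2) = 0x8A
s_3 = InvRound(s_2, k_1) = 0x68
s_4 = InvRound(s_3, k_0) = 0x76

0x76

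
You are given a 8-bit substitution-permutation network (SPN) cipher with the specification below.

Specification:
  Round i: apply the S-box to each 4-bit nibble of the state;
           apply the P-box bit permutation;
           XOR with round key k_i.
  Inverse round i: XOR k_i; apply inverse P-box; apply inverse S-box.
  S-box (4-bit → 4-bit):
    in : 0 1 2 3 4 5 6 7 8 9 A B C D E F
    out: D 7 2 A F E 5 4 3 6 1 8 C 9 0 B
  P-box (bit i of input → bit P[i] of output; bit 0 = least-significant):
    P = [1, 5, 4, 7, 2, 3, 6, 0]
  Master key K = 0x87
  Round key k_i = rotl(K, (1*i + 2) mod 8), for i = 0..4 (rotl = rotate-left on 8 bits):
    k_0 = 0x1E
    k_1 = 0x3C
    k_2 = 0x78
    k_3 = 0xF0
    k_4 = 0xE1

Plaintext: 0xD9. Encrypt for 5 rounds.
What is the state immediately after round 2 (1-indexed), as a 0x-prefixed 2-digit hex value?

s_0 = plaintext = 0xD9
s_1 = Round(s_0, k_0) = 0x2B
s_2 = Round(s_1, k_1) = 0xB4
s_3 = Round(s_2, k_2) = 0xCB
s_4 = Round(s_3, k_3) = 0x31
s_5 = Round(s_4, k_4) = 0xDA

0xB4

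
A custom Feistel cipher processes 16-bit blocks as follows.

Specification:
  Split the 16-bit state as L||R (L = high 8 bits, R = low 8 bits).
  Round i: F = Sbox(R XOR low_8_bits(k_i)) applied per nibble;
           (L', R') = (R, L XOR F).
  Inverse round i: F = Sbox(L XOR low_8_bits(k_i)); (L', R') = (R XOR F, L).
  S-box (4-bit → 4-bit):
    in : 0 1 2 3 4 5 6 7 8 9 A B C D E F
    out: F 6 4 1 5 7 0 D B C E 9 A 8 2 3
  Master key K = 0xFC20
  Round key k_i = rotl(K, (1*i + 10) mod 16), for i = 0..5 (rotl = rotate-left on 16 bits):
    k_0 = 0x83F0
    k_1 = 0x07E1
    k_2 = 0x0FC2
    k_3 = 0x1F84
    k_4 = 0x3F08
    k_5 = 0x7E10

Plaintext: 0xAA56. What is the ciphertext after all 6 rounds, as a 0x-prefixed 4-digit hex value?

s_0 = plaintext = 0xAA56
s_1 = Round(s_0, k_0) = 0x564A
s_2 = Round(s_1, k_1) = 0x4ABF
s_3 = Round(s_2, k_2) = 0xBF92
s_4 = Round(s_3, k_3) = 0x92DF
s_5 = Round(s_4, k_4) = 0xDF1F
s_6 = Round(s_5, k_5) = 0x1F2C

0x1F2C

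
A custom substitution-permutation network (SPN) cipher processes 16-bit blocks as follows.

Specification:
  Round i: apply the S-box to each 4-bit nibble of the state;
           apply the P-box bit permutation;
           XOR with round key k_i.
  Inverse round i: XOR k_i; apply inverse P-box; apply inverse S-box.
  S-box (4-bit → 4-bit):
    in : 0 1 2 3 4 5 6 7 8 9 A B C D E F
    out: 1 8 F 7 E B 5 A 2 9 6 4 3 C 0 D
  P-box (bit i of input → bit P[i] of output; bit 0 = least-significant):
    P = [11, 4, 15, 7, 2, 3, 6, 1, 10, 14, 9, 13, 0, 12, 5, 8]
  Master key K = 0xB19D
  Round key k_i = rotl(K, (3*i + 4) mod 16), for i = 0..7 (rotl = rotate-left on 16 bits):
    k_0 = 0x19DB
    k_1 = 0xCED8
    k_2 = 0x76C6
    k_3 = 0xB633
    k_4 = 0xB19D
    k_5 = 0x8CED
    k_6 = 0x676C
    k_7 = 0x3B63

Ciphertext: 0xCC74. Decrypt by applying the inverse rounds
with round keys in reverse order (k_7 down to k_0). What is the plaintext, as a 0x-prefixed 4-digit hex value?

0xA927

s_0 = ciphertext = 0xCC74
s_1 = InvRound(s_0, k_7) = 0x529A
s_2 = InvRound(s_1, k_6) = 0x49F7
s_3 = InvRound(s_2, k_5) = 0x1C7A
s_4 = InvRound(s_3, k_4) = 0xF9FF
s_5 = InvRound(s_4, k_3) = 0x1339
s_6 = InvRound(s_5, k_2) = 0xF527
s_7 = InvRound(s_6, k_1) = 0x2D25
s_8 = InvRound(s_7, k_0) = 0xA927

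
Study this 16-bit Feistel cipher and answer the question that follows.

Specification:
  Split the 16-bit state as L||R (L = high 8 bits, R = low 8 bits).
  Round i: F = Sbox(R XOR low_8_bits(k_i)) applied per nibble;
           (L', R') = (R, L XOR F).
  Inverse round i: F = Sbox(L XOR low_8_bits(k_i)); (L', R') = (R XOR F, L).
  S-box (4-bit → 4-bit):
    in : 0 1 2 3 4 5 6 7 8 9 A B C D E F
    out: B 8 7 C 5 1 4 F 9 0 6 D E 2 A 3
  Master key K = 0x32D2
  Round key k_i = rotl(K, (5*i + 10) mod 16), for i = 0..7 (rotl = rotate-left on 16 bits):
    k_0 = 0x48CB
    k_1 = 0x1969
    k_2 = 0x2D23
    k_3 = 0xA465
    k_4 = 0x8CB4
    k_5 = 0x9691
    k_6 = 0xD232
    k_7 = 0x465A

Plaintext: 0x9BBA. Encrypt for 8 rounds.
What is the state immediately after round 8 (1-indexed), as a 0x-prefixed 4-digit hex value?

0xEF04

s_0 = plaintext = 0x9BBA
s_1 = Round(s_0, k_0) = 0xBA63
s_2 = Round(s_1, k_1) = 0x630C
s_3 = Round(s_2, k_2) = 0x0C10
s_4 = Round(s_3, k_3) = 0x10FD
s_5 = Round(s_4, k_4) = 0xFD40
s_6 = Round(s_5, k_5) = 0x40D5
s_7 = Round(s_6, k_6) = 0xD5EF
s_8 = Round(s_7, k_7) = 0xEF04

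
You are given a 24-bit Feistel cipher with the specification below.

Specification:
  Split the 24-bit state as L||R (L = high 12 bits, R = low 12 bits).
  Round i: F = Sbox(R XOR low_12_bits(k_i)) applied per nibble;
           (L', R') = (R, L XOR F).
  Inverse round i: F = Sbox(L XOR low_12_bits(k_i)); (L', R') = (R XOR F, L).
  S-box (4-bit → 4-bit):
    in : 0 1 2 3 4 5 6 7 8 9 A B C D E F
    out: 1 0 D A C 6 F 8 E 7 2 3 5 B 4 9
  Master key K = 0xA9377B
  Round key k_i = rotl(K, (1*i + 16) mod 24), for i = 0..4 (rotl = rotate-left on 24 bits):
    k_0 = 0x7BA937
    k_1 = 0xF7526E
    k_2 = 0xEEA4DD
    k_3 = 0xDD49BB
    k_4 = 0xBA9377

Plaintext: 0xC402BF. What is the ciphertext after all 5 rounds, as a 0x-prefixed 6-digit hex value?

s_0 = plaintext = 0xC402BF
s_1 = Round(s_0, k_0) = 0x2BFFAE
s_2 = Round(s_1, k_1) = 0xFAE9EE
s_3 = Round(s_2, k_2) = 0x9EE404
s_4 = Round(s_3, k_3) = 0x4042D7
s_5 = Round(s_4, k_4) = 0x2D7425

0x2D7425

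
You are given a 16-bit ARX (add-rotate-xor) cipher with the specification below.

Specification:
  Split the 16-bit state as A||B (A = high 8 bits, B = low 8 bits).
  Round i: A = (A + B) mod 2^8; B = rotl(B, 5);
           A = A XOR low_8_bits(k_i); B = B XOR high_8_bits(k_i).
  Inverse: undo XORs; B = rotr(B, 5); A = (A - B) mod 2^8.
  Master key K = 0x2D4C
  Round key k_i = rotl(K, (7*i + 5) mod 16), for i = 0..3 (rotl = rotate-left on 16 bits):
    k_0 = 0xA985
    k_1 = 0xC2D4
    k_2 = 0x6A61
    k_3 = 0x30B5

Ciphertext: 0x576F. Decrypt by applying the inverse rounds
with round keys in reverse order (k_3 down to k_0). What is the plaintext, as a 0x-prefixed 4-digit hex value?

0x3EDC

s_0 = ciphertext = 0x576F
s_1 = InvRound(s_0, k_3) = 0xE8FA
s_2 = InvRound(s_1, k_2) = 0x0584
s_3 = InvRound(s_2, k_1) = 0x9F32
s_4 = InvRound(s_3, k_0) = 0x3EDC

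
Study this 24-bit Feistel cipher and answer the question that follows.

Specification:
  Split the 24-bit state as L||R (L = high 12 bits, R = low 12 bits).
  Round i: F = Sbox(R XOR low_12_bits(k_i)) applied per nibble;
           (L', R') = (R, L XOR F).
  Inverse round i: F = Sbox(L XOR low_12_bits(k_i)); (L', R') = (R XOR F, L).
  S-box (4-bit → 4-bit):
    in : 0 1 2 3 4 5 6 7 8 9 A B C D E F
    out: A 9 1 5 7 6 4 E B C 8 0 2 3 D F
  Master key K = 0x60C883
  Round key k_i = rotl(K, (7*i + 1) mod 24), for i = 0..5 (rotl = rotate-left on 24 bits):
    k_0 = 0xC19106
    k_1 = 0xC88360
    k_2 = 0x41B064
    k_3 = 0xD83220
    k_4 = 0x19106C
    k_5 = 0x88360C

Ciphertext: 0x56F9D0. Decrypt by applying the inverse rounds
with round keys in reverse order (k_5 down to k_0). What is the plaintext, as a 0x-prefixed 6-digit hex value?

s_0 = ciphertext = 0x56F9D0
s_1 = InvRound(s_0, k_5) = 0xC9556F
s_2 = InvRound(s_1, k_4) = 0x793C95
s_3 = InvRound(s_2, k_3) = 0xA90793
s_4 = InvRound(s_3, k_2) = 0xF64A90
s_5 = InvRound(s_4, k_1) = 0x837F64
s_6 = InvRound(s_5, k_0) = 0x33D837

0x33D837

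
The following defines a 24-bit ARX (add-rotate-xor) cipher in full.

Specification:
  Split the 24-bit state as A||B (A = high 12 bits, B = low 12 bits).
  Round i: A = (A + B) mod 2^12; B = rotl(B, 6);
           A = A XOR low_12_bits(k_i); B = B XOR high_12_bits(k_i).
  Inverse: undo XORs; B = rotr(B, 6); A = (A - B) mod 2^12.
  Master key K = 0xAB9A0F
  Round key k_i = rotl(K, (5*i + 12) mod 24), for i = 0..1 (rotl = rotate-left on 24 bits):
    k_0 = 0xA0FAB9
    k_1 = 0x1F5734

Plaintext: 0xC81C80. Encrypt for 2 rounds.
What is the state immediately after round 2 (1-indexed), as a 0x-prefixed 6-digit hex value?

s_0 = plaintext = 0xC81C80
s_1 = Round(s_0, k_0) = 0x3B8A3D
s_2 = Round(s_1, k_1) = 0xAC1E9D

0xAC1E9D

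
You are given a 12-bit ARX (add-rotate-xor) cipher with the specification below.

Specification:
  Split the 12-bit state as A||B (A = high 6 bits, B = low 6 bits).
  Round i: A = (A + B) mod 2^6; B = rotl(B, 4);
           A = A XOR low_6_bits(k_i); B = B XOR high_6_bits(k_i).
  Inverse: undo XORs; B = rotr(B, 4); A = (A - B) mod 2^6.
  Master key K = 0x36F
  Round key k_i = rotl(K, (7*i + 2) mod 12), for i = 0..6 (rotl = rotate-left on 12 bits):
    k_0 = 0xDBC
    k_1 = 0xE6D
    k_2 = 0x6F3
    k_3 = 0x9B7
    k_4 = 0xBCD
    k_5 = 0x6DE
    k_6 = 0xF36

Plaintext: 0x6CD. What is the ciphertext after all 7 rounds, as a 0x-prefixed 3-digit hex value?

0xEA6

s_0 = plaintext = 0x6CD
s_1 = Round(s_0, k_0) = 0x525
s_2 = Round(s_1, k_1) = 0x520
s_3 = Round(s_2, k_2) = 0x1D3
s_4 = Round(s_3, k_3) = 0xB52
s_5 = Round(s_4, k_4) = 0xC8B
s_6 = Round(s_5, k_5) = 0x8E9
s_7 = Round(s_6, k_6) = 0xEA6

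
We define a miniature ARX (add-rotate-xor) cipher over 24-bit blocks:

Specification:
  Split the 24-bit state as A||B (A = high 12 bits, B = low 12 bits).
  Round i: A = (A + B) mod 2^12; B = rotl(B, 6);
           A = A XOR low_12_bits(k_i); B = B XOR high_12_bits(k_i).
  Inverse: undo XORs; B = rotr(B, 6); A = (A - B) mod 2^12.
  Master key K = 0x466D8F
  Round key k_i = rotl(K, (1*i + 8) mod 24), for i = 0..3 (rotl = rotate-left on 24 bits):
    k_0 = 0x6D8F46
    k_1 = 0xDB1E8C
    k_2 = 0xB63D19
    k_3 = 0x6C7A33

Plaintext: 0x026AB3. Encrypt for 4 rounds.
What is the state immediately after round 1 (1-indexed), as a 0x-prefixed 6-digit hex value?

s_0 = plaintext = 0x026AB3
s_1 = Round(s_0, k_0) = 0x59FA32
s_2 = Round(s_1, k_1) = 0x15D119
s_3 = Round(s_2, k_2) = 0xF6FD27
s_4 = Round(s_3, k_3) = 0x6A5F33

0x59FA32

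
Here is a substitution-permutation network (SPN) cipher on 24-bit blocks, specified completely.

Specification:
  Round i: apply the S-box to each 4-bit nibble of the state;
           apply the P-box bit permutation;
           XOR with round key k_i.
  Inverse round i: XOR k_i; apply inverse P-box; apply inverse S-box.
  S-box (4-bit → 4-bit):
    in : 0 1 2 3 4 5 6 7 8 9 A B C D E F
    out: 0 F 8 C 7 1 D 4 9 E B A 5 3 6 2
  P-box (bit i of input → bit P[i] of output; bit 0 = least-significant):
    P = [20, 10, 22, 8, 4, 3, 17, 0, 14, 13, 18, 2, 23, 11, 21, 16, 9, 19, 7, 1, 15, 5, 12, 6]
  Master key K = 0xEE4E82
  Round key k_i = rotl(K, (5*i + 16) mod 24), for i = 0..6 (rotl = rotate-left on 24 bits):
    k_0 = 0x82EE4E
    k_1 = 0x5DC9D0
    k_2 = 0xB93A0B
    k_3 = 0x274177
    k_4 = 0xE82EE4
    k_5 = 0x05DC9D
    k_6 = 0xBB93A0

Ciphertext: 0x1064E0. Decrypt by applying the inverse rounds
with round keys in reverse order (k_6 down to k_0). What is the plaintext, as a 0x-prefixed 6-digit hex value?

0xC53C0C

s_0 = ciphertext = 0x1064E0
s_1 = InvRound(s_0, k_6) = 0x6D6D7B
s_2 = InvRound(s_1, k_5) = 0x197B03
s_3 = InvRound(s_2, k_4) = 0x936821
s_4 = InvRound(s_3, k_3) = 0x224958
s_5 = InvRound(s_4, k_2) = 0x3A8D68
s_6 = InvRound(s_5, k_1) = 0xF73C4E
s_7 = InvRound(s_6, k_0) = 0xC53C0C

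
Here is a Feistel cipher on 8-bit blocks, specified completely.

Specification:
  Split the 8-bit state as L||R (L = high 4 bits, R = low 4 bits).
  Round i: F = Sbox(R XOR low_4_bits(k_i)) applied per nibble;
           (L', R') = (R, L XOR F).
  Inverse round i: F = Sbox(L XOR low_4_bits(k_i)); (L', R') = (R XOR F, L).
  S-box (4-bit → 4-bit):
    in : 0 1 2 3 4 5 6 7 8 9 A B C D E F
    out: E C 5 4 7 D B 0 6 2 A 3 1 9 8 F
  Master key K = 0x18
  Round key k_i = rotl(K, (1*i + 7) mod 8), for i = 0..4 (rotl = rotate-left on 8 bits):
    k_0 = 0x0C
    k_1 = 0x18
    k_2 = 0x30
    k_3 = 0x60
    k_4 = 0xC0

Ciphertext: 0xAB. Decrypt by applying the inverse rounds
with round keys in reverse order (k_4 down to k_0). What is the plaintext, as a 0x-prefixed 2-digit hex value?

0x53

s_0 = ciphertext = 0xAB
s_1 = InvRound(s_0, k_4) = 0x1A
s_2 = InvRound(s_1, k_3) = 0x61
s_3 = InvRound(s_2, k_2) = 0xA6
s_4 = InvRound(s_3, k_1) = 0x3A
s_5 = InvRound(s_4, k_0) = 0x53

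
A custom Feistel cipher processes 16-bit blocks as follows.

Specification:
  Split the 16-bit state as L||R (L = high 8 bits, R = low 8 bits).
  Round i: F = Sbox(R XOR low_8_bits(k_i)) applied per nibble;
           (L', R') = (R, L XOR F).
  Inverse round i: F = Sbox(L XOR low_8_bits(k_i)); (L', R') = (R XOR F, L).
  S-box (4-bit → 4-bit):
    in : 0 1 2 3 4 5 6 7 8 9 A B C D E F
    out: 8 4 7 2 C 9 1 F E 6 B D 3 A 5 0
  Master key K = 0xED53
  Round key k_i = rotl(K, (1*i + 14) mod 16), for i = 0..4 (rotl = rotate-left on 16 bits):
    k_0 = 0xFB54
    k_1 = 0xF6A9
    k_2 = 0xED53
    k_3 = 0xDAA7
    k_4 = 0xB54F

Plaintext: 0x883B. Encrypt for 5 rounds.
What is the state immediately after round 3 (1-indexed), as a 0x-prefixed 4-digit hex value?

s_0 = plaintext = 0x883B
s_1 = Round(s_0, k_0) = 0x3B98
s_2 = Round(s_1, k_1) = 0x981F
s_3 = Round(s_2, k_2) = 0x1F5B
s_4 = Round(s_3, k_3) = 0x5B1C
s_5 = Round(s_4, k_4) = 0x1CC9

0x1F5B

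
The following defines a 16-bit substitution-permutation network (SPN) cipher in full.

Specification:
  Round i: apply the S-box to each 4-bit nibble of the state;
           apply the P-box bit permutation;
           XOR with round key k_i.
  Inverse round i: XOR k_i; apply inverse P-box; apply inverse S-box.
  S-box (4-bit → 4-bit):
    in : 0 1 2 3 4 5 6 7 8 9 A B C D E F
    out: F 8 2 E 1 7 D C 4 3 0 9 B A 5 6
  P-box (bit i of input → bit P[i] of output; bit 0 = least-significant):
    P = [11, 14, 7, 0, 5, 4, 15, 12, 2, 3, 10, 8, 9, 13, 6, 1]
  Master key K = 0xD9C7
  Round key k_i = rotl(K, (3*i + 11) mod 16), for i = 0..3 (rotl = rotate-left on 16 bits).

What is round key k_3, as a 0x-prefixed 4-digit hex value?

K = 0xD9C7
k_0 = rotl(K, (3*0+11) mod 16) = rotl(K, 11) = 0x3ECE
k_1 = rotl(K, (3*1+11) mod 16) = rotl(K, 14) = 0xF671
k_2 = rotl(K, (3*2+11) mod 16) = rotl(K, 1) = 0xB38F
k_3 = rotl(K, (3*3+11) mod 16) = rotl(K, 4) = 0x9C7D

0x9C7D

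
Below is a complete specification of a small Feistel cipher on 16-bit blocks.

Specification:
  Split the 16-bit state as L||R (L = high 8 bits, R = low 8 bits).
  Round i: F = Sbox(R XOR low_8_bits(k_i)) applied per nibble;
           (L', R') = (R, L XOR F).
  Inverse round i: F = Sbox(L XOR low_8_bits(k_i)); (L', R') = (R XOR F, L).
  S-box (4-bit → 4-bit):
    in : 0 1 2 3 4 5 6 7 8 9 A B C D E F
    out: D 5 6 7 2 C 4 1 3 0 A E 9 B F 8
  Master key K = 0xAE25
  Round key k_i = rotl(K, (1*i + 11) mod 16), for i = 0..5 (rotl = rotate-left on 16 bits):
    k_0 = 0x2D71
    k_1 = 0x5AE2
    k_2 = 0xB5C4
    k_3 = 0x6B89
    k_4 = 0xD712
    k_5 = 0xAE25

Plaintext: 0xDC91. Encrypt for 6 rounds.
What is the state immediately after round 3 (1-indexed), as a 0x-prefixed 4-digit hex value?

s_0 = plaintext = 0xDC91
s_1 = Round(s_0, k_0) = 0x9121
s_2 = Round(s_1, k_1) = 0x2106
s_3 = Round(s_2, k_2) = 0x06B7
s_4 = Round(s_3, k_3) = 0xB779
s_5 = Round(s_4, k_4) = 0x79F9
s_6 = Round(s_5, k_5) = 0xF9C0

0x06B7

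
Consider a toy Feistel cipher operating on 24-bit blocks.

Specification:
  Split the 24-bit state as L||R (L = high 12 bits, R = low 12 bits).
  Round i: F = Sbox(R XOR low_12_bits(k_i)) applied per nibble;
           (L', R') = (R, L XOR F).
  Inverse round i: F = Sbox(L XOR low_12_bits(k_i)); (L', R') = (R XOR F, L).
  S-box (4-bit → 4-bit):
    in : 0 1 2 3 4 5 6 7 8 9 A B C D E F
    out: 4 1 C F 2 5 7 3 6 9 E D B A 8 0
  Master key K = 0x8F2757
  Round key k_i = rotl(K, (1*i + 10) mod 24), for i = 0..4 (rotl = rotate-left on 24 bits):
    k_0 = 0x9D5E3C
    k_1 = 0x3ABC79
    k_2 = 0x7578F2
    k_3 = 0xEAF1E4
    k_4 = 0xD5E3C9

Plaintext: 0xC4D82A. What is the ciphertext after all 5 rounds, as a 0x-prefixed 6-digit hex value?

s_0 = plaintext = 0xC4D82A
s_1 = Round(s_0, k_0) = 0x82AB5A
s_2 = Round(s_1, k_1) = 0xB5ABE5
s_3 = Round(s_2, k_2) = 0xBE5449
s_4 = Round(s_3, k_3) = 0x449E0F
s_5 = Round(s_4, k_4) = 0xE0FEFE

0xE0FEFE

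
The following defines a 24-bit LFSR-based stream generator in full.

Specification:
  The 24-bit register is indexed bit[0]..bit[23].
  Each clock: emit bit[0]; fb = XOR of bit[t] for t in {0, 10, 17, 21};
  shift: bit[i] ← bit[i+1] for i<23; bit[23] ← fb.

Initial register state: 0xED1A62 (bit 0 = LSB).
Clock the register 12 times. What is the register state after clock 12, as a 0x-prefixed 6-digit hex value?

reg_0 = 0xED1A62
clock 1: out=0, reg = 0xF68D31
clock 2: out=1, reg = 0x7B4698
clock 3: out=0, reg = 0xBDA34C
clock 4: out=0, reg = 0xDED1A6
clock 5: out=0, reg = 0xEF68D3
clock 6: out=1, reg = 0xF7B469
clock 7: out=1, reg = 0x7BDA34
clock 8: out=0, reg = 0x3DED1A
clock 9: out=0, reg = 0x1EF68D
clock 10: out=1, reg = 0x8F7B46
clock 11: out=0, reg = 0xC7BDA3
clock 12: out=1, reg = 0xE3DED1

0xE3DED1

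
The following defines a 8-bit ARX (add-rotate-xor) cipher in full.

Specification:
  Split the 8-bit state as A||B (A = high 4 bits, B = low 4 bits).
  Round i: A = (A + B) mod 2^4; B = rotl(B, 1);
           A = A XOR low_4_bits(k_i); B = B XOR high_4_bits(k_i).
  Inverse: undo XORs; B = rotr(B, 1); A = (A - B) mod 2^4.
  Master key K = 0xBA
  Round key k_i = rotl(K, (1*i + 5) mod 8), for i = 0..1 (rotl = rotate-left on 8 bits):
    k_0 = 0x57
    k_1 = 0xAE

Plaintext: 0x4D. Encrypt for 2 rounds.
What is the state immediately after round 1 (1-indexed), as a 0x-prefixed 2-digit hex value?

s_0 = plaintext = 0x4D
s_1 = Round(s_0, k_0) = 0x6E
s_2 = Round(s_1, k_1) = 0xA7

0x6E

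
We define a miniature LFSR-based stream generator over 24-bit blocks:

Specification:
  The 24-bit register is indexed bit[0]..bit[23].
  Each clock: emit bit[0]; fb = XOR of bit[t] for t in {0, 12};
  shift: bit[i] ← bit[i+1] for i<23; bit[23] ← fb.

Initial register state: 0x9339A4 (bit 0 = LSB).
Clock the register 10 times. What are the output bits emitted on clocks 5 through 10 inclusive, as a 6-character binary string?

010110

reg_0 = 0x9339A4
clock 1: out=0, reg = 0xC99CD2
clock 2: out=0, reg = 0xE4CE69
clock 3: out=1, reg = 0xF26734
clock 4: out=0, reg = 0x79339A
clock 5: out=0, reg = 0xBC99CD
clock 6: out=1, reg = 0x5E4CE6
clock 7: out=0, reg = 0x2F2673
clock 8: out=1, reg = 0x979339
clock 9: out=1, reg = 0x4BC99C
clock 10: out=0, reg = 0x25E4CE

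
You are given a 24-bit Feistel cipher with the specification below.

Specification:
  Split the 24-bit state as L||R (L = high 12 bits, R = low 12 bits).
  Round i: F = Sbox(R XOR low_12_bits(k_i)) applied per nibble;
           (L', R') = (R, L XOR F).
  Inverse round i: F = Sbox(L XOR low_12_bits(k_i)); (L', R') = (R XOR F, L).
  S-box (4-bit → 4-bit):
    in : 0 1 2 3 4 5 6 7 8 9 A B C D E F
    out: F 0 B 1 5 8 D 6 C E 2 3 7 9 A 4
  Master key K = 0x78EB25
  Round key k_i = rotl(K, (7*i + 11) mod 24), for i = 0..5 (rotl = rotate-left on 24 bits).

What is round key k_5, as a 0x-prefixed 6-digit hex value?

0x5E3AC9

K = 0x78EB25
k_0 = rotl(K, (7*0+11) mod 24) = rotl(K, 11) = 0x592BC7
k_1 = rotl(K, (7*1+11) mod 24) = rotl(K, 18) = 0x95E3AC
k_2 = rotl(K, (7*2+11) mod 24) = rotl(K, 1) = 0xF1D64A
k_3 = rotl(K, (7*3+11) mod 24) = rotl(K, 8) = 0xEB2578
k_4 = rotl(K, (7*4+11) mod 24) = rotl(K, 15) = 0x92BC75
k_5 = rotl(K, (7*5+11) mod 24) = rotl(K, 22) = 0x5E3AC9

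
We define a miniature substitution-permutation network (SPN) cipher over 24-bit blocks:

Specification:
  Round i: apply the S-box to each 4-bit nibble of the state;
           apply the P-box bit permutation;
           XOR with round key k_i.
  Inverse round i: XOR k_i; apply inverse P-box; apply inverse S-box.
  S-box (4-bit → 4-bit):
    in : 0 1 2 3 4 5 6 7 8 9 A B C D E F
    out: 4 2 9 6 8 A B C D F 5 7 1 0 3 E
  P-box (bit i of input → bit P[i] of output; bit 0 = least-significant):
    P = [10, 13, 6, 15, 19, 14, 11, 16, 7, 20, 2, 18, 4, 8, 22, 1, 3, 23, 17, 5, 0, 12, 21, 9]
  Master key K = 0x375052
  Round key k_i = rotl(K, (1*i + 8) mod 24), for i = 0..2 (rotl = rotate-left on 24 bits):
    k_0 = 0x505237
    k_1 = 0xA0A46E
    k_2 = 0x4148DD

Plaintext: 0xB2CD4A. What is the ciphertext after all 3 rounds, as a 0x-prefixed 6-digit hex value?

0x8D1C6F

s_0 = plaintext = 0xB2CD4A
s_1 = Round(s_0, k_0) = 0x71464E
s_2 = Round(s_1, k_1) = 0x1582EC
s_3 = Round(s_2, k_2) = 0x8D1C6F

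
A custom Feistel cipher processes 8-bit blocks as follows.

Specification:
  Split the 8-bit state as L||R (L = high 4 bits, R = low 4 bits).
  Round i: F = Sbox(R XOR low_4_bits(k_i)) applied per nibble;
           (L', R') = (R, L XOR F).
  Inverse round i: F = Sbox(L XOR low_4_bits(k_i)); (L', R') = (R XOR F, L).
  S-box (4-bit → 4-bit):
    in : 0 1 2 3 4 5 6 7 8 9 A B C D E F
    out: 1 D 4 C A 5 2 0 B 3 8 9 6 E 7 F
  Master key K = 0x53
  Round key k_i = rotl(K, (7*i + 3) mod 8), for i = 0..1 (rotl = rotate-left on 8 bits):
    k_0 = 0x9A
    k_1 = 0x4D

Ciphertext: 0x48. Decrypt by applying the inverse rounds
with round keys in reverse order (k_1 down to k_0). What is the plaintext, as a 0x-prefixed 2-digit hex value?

0x9B

s_0 = ciphertext = 0x48
s_1 = InvRound(s_0, k_1) = 0xB4
s_2 = InvRound(s_1, k_0) = 0x9B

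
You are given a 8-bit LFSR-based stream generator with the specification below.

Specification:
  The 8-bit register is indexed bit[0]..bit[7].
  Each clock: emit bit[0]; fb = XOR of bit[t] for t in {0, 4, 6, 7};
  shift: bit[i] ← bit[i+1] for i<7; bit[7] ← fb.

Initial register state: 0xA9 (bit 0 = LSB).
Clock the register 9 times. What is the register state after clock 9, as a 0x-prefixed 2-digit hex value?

0x70

reg_0 = 0xA9
clock 1: out=1, reg = 0x54
clock 2: out=0, reg = 0x2A
clock 3: out=0, reg = 0x15
clock 4: out=1, reg = 0x0A
clock 5: out=0, reg = 0x05
clock 6: out=1, reg = 0x82
clock 7: out=0, reg = 0xC1
clock 8: out=1, reg = 0xE0
clock 9: out=0, reg = 0x70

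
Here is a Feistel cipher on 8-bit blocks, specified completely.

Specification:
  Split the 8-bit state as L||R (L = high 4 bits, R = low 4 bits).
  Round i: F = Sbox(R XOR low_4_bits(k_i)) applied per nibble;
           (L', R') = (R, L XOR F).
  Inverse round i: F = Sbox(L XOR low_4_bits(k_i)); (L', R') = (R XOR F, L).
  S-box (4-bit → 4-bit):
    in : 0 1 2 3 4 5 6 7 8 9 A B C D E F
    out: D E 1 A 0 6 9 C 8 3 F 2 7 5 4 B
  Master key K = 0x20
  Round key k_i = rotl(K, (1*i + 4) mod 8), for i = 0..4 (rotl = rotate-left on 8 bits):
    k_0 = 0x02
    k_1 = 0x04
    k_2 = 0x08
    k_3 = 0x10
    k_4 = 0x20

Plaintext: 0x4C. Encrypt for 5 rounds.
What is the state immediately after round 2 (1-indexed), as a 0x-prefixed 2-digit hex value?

0x0C

s_0 = plaintext = 0x4C
s_1 = Round(s_0, k_0) = 0xC0
s_2 = Round(s_1, k_1) = 0x0C
s_3 = Round(s_2, k_2) = 0xC0
s_4 = Round(s_3, k_3) = 0x01
s_5 = Round(s_4, k_4) = 0x1E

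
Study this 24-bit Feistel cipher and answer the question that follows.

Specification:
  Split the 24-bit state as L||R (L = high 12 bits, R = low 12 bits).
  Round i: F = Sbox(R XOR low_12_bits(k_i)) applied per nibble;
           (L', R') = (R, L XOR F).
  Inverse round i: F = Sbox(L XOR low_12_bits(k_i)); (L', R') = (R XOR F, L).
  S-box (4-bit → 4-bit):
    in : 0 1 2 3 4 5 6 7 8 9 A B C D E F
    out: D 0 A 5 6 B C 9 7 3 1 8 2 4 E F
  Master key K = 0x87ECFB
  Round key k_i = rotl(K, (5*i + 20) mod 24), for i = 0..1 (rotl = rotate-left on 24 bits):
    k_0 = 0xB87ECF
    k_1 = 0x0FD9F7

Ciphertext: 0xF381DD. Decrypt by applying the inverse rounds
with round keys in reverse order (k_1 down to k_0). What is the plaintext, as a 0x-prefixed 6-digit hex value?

s_0 = ciphertext = 0xF381DD
s_1 = InvRound(s_0, k_1) = 0xDF2F38
s_2 = InvRound(s_1, k_0) = 0xA6CDF2

0xA6CDF2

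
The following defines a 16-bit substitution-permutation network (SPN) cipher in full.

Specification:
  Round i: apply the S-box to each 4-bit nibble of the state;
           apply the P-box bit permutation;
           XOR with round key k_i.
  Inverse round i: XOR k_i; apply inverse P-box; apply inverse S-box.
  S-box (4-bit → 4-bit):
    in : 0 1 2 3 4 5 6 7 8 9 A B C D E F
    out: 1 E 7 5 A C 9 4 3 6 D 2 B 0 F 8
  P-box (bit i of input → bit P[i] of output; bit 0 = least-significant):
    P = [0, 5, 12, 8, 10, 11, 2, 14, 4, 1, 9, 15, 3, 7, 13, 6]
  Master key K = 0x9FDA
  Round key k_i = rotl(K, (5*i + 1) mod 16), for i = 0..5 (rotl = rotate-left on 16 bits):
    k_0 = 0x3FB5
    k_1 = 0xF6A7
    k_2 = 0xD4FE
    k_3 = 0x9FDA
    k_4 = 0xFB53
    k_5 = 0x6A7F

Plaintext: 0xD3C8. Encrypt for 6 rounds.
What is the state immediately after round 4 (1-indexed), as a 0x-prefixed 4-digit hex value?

0xB631

s_0 = plaintext = 0xD3C8
s_1 = Round(s_0, k_0) = 0x7184
s_2 = Round(s_1, k_1) = 0x5985
s_3 = Round(s_2, k_2) = 0xEBBC
s_4 = Round(s_3, k_3) = 0xB631
s_5 = Round(s_4, k_4) = 0x6EE7
s_6 = Round(s_5, k_5) = 0xB421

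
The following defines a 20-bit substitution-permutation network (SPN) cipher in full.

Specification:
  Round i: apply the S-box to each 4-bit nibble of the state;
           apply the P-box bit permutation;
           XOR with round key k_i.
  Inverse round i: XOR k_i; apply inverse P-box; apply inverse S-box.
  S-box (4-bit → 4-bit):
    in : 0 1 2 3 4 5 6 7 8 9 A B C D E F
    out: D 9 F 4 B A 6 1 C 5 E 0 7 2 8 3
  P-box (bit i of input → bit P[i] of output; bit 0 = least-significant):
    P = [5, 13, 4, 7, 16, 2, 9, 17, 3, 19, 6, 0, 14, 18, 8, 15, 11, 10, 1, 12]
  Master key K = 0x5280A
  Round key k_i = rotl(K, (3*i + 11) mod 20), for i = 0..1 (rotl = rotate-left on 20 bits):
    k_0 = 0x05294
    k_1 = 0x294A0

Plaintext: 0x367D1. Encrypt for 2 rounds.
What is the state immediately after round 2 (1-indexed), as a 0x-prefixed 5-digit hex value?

s_0 = plaintext = 0x367D1
s_1 = Round(s_0, k_0) = 0x4533A
s_2 = Round(s_1, k_1) = 0x62A70

0x62A70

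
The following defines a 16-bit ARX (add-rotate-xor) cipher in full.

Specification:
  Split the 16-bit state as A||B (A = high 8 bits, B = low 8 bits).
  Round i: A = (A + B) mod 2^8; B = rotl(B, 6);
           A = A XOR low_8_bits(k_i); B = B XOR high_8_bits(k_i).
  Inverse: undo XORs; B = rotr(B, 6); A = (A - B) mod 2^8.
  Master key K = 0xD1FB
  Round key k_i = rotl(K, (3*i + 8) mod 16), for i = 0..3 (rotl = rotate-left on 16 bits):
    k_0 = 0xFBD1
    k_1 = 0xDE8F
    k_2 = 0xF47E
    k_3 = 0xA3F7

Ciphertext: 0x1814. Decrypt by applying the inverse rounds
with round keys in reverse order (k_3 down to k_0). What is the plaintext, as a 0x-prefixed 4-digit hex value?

s_0 = ciphertext = 0x1814
s_1 = InvRound(s_0, k_3) = 0x11DE
s_2 = InvRound(s_1, k_2) = 0xC7A8
s_3 = InvRound(s_2, k_1) = 0x6FD9
s_4 = InvRound(s_3, k_0) = 0x3688

0x3688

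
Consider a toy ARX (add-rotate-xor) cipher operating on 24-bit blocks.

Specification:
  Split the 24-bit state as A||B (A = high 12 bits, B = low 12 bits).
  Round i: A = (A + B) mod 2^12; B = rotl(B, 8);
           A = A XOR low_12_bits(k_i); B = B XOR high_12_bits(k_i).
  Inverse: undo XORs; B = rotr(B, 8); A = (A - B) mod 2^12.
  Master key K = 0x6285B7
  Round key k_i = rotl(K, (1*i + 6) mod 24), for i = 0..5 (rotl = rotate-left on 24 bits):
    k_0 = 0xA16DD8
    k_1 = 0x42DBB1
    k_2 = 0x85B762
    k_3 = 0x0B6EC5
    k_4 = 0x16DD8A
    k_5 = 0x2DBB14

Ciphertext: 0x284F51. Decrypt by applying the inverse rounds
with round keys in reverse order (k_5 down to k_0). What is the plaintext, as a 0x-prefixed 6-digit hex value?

s_0 = ciphertext = 0x284F51
s_1 = InvRound(s_0, k_5) = 0x0E38AD
s_2 = InvRound(s_1, k_4) = 0x160C09
s_3 = InvRound(s_2, k_3) = 0x3A9BFC
s_4 = InvRound(s_3, k_2) = 0xA58A73
s_5 = InvRound(s_4, k_1) = 0xBFB5EE
s_6 = InvRound(s_5, k_0) = 0x694F8F

0x694F8F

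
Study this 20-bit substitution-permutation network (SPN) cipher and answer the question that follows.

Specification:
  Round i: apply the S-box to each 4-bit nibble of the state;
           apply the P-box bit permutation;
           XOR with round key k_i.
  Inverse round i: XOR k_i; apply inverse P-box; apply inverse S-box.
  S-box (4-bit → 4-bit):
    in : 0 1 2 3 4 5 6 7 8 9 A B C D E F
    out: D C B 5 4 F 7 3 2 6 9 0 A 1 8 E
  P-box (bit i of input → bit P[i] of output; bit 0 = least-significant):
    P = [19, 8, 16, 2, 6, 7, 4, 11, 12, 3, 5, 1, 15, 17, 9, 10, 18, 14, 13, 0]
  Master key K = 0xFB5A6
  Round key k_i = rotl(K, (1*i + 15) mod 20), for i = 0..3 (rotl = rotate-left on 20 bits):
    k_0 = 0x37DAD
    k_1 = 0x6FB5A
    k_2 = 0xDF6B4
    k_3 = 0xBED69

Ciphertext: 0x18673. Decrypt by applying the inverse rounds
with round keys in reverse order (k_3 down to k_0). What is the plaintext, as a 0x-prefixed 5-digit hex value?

0xE873B

s_0 = ciphertext = 0x18673
s_1 = InvRound(s_0, k_3) = 0x99C17
s_2 = InvRound(s_1, k_2) = 0x541CB
s_3 = InvRound(s_2, k_1) = 0x16DF4
s_4 = InvRound(s_3, k_0) = 0xE873B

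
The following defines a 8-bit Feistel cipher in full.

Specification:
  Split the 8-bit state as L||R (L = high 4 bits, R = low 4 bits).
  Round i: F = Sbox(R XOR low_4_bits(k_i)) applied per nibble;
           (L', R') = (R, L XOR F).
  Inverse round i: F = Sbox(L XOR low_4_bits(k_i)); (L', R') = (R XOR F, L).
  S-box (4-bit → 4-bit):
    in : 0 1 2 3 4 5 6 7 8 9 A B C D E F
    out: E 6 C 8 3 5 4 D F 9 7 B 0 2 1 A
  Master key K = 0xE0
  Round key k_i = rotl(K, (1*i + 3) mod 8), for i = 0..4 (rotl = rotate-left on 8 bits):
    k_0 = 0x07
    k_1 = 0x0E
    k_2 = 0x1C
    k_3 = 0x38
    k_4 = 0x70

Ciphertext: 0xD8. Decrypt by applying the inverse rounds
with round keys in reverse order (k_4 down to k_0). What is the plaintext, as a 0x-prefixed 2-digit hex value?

s_0 = ciphertext = 0xD8
s_1 = InvRound(s_0, k_4) = 0xAD
s_2 = InvRound(s_1, k_3) = 0x1A
s_3 = InvRound(s_2, k_2) = 0x81
s_4 = InvRound(s_3, k_1) = 0x58
s_5 = InvRound(s_4, k_0) = 0x45

0x45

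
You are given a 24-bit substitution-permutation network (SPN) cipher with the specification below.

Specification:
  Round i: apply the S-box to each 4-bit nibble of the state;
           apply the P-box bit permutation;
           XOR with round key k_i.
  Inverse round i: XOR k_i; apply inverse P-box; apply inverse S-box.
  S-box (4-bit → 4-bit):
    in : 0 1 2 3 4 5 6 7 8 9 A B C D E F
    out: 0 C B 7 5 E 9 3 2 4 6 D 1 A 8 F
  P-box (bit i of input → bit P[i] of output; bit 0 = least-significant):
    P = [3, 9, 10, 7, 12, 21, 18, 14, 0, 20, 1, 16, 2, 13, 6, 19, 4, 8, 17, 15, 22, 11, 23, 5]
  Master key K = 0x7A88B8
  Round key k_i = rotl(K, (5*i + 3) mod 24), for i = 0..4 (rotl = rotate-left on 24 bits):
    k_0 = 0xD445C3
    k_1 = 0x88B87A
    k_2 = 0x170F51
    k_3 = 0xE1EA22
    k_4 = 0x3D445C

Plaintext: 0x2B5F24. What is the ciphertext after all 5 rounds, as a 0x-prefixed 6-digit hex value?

s_0 = plaintext = 0x2B5F24
s_1 = Round(s_0, k_0) = 0xAFB9B8
s_2 = Round(s_1, k_1) = 0x06632C
s_3 = Round(s_2, k_2) = 0x2FDF4E
s_4 = Round(s_3, k_3) = 0xBE5391
s_5 = Round(s_4, k_4) = 0xE1E0BF

0xE1E0BF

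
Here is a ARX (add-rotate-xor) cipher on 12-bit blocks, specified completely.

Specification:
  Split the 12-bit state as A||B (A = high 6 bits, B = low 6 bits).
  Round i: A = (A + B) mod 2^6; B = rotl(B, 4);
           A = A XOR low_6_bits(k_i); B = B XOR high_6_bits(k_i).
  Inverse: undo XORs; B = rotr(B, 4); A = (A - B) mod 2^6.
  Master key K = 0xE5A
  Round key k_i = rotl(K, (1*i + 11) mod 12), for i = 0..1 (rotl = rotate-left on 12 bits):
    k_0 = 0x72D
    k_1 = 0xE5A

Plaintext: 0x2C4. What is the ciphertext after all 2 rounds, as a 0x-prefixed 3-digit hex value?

0x96E

s_0 = plaintext = 0x2C4
s_1 = Round(s_0, k_0) = 0x89D
s_2 = Round(s_1, k_1) = 0x96E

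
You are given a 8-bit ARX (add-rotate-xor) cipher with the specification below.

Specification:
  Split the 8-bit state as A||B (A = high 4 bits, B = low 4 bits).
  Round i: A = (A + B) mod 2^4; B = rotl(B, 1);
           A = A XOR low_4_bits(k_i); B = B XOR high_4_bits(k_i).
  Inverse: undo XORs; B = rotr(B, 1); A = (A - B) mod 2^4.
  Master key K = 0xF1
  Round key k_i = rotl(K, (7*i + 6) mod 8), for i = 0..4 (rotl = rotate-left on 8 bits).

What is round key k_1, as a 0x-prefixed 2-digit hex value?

0x3E

K = 0xF1
k_0 = rotl(K, (7*0+6) mod 8) = rotl(K, 6) = 0x7C
k_1 = rotl(K, (7*1+6) mod 8) = rotl(K, 5) = 0x3E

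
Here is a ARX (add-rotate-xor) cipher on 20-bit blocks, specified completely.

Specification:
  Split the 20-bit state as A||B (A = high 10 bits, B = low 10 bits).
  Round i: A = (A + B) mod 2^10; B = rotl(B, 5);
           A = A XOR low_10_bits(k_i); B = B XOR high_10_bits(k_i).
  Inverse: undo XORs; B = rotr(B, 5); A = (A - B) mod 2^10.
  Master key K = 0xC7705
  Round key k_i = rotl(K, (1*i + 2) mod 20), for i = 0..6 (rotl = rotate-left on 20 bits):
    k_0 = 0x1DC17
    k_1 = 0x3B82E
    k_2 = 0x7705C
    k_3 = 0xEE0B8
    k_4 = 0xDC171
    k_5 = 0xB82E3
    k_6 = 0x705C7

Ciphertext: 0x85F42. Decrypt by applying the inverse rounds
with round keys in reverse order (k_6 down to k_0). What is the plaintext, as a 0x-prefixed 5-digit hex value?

0xF0AB4

s_0 = ciphertext = 0x85F42
s_1 = InvRound(s_0, k_6) = 0xD7074
s_2 = InvRound(s_1, k_5) = 0xCAE94
s_3 = InvRound(s_2, k_4) = 0x72C8F
s_4 = InvRound(s_3, k_3) = 0x9EAF9
s_5 = InvRound(s_4, k_2) = 0x5B4B9
s_6 = InvRound(s_5, k_1) = 0x986E2
s_7 = InvRound(s_6, k_0) = 0xF0AB4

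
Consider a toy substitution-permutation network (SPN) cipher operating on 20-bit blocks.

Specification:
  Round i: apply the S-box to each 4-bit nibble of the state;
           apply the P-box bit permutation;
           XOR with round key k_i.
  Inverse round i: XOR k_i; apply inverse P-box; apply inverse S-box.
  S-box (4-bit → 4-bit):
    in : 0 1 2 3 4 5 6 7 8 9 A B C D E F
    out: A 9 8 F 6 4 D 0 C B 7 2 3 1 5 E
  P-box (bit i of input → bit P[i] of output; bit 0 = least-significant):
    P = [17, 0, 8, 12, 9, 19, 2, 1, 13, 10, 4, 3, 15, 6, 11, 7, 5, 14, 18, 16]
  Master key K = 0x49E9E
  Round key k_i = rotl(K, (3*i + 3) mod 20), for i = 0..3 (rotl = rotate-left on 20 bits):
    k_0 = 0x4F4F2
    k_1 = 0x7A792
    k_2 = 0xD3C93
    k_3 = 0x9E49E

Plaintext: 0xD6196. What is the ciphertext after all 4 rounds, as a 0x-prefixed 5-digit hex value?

0xDAABA

s_0 = plaintext = 0xD6196
s_1 = Round(s_0, k_0) = 0xE4F58
s_2 = Round(s_1, k_1) = 0x3BAEE
s_3 = Round(s_2, k_2) = 0xA5BE7
s_4 = Round(s_3, k_3) = 0xDAABA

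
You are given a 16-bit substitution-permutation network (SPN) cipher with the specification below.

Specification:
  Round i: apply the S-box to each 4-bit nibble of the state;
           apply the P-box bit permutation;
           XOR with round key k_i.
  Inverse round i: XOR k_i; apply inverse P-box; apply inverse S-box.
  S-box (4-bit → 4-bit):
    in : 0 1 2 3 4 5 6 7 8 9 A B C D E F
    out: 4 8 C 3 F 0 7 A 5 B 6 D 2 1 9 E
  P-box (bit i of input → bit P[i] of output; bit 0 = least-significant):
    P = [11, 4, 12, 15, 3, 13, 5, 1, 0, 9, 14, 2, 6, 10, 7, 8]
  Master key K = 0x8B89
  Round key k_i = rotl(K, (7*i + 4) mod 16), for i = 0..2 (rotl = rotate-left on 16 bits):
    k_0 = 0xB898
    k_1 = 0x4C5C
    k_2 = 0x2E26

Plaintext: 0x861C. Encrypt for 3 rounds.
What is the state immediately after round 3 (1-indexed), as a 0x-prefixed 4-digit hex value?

0x15D5

s_0 = plaintext = 0x861C
s_1 = Round(s_0, k_0) = 0xFA4B
s_2 = Round(s_1, k_1) = 0xB3F6
s_3 = Round(s_2, k_2) = 0x15D5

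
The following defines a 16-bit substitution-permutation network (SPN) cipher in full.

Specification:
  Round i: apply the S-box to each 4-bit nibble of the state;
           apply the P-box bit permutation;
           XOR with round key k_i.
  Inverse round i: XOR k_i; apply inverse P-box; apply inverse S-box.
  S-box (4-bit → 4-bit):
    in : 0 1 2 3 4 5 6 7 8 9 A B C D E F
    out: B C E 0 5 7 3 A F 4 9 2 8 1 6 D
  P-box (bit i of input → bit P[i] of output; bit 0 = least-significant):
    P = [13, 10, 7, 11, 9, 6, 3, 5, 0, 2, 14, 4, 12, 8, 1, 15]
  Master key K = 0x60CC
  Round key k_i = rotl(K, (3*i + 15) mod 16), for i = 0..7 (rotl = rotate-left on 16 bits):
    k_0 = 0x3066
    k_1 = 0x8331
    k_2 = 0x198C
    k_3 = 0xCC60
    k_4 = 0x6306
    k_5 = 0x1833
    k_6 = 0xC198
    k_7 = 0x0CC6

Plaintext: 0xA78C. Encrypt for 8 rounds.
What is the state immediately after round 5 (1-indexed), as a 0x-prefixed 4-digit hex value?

0x02D0

s_0 = plaintext = 0xA78C
s_1 = Round(s_0, k_0) = 0xAA1A
s_2 = Round(s_1, k_1) = 0x3B08
s_3 = Round(s_2, k_2) = 0x3768
s_4 = Round(s_3, k_3) = 0xE2B4
s_5 = Round(s_4, k_4) = 0x02D0
s_6 = Round(s_5, k_5) = 0xE727
s_7 = Round(s_6, k_6) = 0xCCE6
s_8 = Round(s_7, k_7) = 0xA89E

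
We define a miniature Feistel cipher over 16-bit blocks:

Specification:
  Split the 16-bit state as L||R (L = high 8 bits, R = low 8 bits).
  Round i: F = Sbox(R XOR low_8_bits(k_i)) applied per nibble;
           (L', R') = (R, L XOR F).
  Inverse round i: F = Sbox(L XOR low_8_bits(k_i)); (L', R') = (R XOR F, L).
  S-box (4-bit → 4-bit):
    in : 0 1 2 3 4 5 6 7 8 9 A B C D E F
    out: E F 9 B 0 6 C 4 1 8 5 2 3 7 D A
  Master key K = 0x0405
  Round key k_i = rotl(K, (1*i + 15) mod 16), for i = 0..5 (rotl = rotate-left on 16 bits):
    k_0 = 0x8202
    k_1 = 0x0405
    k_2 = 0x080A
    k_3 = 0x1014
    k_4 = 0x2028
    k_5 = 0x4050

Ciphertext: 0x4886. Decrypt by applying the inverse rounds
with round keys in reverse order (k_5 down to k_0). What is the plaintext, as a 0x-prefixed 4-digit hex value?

0xAC3A

s_0 = ciphertext = 0x4886
s_1 = InvRound(s_0, k_5) = 0x7748
s_2 = InvRound(s_1, k_4) = 0x2277
s_3 = InvRound(s_2, k_3) = 0xCB22
s_4 = InvRound(s_3, k_2) = 0x1DCB
s_5 = InvRound(s_4, k_1) = 0x3A1D
s_6 = InvRound(s_5, k_0) = 0xAC3A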